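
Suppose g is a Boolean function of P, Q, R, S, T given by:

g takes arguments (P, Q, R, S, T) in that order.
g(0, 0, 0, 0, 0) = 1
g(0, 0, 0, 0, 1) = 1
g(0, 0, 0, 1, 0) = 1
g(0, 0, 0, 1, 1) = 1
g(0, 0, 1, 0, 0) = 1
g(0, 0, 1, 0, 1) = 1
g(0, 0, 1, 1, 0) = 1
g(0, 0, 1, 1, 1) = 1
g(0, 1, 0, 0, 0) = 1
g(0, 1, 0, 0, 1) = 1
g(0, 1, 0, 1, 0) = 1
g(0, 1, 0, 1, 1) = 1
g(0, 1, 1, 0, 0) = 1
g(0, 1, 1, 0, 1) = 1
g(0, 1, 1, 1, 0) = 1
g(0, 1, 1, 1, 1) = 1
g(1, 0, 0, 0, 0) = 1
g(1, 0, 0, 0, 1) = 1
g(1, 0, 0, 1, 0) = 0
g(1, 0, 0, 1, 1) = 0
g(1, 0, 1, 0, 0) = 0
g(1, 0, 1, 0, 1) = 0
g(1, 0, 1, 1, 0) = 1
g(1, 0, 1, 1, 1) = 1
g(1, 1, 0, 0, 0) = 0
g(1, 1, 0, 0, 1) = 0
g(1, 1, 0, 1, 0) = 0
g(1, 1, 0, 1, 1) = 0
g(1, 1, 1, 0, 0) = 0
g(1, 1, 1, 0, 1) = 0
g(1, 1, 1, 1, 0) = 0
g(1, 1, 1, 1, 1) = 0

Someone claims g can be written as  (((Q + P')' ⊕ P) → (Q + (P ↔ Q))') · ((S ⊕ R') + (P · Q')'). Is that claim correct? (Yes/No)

Yes

Test each input against both g and the formula:
  P=0, Q=0, R=0, S=0, T=0: formula gives 1, g = 1 ✓
  P=0, Q=0, R=0, S=0, T=1: formula gives 1, g = 1 ✓
  P=0, Q=0, R=0, S=1, T=0: formula gives 1, g = 1 ✓
  P=0, Q=0, R=0, S=1, T=1: formula gives 1, g = 1 ✓
  …and likewise for the remaining 28 rows.
No disagreement on any input; they are logically equivalent.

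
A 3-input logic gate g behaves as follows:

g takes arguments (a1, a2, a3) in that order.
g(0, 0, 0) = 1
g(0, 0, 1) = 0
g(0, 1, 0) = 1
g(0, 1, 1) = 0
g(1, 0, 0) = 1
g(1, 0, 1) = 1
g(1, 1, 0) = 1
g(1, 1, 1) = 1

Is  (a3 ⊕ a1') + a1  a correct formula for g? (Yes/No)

Check the formula against g row by row:
  a1=0, a2=0, a3=0: formula gives 1, g = 1 ✓
  a1=0, a2=0, a3=1: formula gives 0, g = 0 ✓
  a1=0, a2=1, a3=0: formula gives 1, g = 1 ✓
  a1=0, a2=1, a3=1: formula gives 0, g = 0 ✓
  a1=1, a2=0, a3=0: formula gives 1, g = 1 ✓
  … (the remaining 3 rows also agree.)
No disagreement on any input; they are logically equivalent.

Yes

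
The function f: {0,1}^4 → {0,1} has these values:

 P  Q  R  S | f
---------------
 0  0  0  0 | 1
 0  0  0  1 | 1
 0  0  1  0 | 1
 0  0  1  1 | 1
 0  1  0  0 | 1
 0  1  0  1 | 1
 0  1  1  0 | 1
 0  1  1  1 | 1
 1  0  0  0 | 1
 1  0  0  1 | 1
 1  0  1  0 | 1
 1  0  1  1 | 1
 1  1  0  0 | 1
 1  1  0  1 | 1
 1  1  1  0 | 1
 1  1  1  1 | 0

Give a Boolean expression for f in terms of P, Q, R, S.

The output is 0 only when every input is 1 — NAND of all inputs.

f(P, Q, R, S) = ¬(((P ∧ Q) ∧ R) ∧ S)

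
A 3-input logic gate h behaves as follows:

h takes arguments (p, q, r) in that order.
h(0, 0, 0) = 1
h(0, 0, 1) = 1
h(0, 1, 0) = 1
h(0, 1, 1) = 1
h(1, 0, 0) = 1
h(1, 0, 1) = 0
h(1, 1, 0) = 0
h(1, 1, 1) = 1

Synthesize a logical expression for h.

There are just 2 zero rows: (1,0,1), (1,1,0). Their minterms are p·¬q·r, p·q·¬r; the OR of those covers precisely the 0-outputs, and negating it yields h.

h(p, q, r) = (((p · q') · r) + ((p · q) · r'))'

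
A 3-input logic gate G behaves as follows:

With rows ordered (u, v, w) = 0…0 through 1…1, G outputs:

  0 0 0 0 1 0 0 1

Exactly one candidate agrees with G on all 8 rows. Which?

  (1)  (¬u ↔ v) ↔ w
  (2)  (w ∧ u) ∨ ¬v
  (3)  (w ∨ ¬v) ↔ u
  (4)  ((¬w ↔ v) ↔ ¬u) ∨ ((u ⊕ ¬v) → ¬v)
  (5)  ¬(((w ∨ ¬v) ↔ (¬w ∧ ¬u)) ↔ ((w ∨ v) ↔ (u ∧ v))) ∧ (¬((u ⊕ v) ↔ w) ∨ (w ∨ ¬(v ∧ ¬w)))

5

(1) disagrees with G on (0,0,0) (formula → 1, table → 0); rule it out.
(2) disagrees with G on (0,0,0) (formula → 1, table → 0); rule it out.
(3) disagrees with G on (0,1,0) (formula → 1, table → 0); rule it out.
(4) disagrees with G on (0,0,0) (formula → 1, table → 0); rule it out.
That leaves (5). Evaluating it on every row reproduces the table of G exactly.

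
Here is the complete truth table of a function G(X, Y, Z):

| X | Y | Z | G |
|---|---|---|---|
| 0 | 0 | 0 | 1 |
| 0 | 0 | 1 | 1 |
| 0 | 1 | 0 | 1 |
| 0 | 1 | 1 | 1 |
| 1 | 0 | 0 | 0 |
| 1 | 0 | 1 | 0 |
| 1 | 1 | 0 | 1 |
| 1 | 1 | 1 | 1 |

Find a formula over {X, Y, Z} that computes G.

G is 0 on only 2 rows — (1,0,0), (1,0,1). Writing each as a minterm (X·¬Y·¬Z, X·¬Y·Z) and OR-ing them characterizes exactly where G=0, so G is the negation of that disjunction.

G(X, Y, Z) = ¬(((X ∧ ¬Y) ∧ ¬Z) ∨ ((X ∧ ¬Y) ∧ Z))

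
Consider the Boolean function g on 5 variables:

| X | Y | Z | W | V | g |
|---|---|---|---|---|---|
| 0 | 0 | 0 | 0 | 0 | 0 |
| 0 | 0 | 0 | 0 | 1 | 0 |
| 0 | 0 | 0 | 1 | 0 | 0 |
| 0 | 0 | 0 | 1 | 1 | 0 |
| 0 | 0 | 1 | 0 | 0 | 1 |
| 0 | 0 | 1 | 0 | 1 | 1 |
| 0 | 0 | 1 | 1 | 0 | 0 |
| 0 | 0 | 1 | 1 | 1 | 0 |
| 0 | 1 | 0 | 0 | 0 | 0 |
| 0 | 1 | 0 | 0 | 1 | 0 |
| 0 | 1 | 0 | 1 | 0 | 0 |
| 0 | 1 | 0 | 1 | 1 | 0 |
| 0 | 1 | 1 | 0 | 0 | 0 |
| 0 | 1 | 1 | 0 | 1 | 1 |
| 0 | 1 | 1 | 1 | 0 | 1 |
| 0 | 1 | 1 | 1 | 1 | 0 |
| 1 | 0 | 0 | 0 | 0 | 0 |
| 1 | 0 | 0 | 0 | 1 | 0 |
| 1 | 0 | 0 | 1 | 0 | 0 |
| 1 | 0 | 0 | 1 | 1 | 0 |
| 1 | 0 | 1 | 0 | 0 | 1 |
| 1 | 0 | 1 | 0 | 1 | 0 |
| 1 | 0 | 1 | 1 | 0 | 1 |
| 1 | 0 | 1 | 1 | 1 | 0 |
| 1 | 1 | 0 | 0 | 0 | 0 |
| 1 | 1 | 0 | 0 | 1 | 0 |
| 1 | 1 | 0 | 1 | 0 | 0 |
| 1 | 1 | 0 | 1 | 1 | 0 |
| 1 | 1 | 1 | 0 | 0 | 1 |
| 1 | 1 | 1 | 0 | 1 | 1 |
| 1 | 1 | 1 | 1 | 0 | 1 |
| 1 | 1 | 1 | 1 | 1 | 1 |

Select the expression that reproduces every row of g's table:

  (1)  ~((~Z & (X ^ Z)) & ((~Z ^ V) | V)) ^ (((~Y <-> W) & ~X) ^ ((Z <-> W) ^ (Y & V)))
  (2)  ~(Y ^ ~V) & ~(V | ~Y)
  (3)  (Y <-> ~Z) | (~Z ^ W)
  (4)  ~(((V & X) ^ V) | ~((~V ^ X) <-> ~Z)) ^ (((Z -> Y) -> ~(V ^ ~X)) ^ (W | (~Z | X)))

(1): at (0,0,1,1,0) it gives 1, but g = 0 — eliminated.
(2): at (0,0,1,0,0) it gives 0, but g = 1 — eliminated.
(3): at (0,0,0,0,0) it gives 1, but g = 0 — eliminated.
That leaves (4). Evaluating it on every row reproduces the table of g exactly.

4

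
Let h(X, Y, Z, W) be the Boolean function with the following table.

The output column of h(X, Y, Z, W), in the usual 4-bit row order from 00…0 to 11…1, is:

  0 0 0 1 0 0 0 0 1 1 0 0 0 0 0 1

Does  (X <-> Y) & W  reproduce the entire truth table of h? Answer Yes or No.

Evaluate (X <-> Y) & W on each row and compare to h:
  X=0, Y=0, Z=0, W=0: formula gives 0, h = 0 ✓
  X=0, Y=0, Z=0, W=1: formula gives 1, but h = 0 ✗
Row (0,0,0,1) is a counterexample, so the formula is not equivalent to h.

No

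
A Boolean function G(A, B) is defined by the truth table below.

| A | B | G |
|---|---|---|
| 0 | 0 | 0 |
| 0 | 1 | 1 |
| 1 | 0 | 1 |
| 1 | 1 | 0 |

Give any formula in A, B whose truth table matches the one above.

G=1 on 2 inputs: (0,1), (1,0). Reading each as a conjunction of literals (¬A·B, A·¬B) and taking the OR gives the canonical DNF.

G(A, B) = (NOT A AND B) OR (A AND NOT B)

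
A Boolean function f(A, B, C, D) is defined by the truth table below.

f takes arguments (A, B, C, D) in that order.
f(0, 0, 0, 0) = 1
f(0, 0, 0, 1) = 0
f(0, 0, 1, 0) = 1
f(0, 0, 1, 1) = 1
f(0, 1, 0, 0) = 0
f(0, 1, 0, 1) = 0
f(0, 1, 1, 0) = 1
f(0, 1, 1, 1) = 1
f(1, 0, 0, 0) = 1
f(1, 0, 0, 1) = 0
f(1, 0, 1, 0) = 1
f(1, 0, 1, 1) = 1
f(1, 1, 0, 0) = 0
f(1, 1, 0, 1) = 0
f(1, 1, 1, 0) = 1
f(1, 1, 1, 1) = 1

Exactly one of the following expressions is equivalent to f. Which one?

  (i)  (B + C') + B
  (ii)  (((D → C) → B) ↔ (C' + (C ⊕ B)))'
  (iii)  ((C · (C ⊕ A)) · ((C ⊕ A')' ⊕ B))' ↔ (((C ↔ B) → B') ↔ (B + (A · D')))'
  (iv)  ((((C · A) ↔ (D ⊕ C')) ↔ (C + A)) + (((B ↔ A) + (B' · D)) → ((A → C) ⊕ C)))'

(i) fails at (0,0,0,1): the formula yields 1, f is 0.
(iii) fails at (0,0,0,1): the formula yields 1, f is 0.
(iv) fails at (0,0,0,0): the formula yields 0, f is 1.
That leaves (ii). Evaluating it on every row reproduces the table of f exactly.

ii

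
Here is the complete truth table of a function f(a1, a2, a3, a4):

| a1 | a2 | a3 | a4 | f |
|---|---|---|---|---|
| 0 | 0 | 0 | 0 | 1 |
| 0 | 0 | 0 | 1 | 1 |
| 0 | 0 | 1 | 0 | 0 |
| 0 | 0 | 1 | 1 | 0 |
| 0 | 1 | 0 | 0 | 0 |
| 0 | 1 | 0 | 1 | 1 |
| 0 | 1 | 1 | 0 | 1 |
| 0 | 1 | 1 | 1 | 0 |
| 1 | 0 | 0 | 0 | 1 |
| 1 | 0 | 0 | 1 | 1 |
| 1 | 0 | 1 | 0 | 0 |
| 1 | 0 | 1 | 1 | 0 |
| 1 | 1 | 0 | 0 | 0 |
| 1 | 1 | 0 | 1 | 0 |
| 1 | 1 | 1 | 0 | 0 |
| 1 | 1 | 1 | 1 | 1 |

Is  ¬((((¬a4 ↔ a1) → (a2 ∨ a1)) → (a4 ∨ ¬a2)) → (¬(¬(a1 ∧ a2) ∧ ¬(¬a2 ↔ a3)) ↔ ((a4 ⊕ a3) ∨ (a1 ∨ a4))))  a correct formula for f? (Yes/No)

Evaluate ¬((((¬a4 ↔ a1) → (a2 ∨ a1)) → (a4 ∨ ¬a2)) → (¬(¬(a1 ∧ a2) ∧ ¬(¬a2 ↔ a3)) ↔ ((a4 ⊕ a3) ∨ (a1 ∨ a4)))) on each row and compare to f:
  a1=0, a2=0, a3=0, a4=0: formula gives 0, but f = 1 ✗
A single disagreement suffices: at (0,0,0,0) they differ, so the formula does not compute f.

No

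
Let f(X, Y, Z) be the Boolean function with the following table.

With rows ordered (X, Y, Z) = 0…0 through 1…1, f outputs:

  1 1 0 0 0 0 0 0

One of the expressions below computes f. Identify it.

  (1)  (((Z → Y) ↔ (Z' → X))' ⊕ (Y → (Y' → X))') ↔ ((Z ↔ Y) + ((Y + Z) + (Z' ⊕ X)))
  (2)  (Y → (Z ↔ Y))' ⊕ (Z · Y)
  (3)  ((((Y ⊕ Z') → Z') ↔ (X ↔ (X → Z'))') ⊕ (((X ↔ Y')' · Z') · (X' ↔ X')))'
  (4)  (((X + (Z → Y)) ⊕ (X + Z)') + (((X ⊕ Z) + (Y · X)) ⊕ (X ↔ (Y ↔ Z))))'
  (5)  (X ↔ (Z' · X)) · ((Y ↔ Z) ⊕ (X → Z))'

(1) fails at (0,1,0): the formula yields 1, f is 0.
(2) fails at (0,0,0): the formula yields 0, f is 1.
(3) fails at (0,0,1): the formula yields 0, f is 1.
(5) fails at (0,0,1): the formula yields 0, f is 1.
That leaves (4). Evaluating it on every row reproduces the table of f exactly.

4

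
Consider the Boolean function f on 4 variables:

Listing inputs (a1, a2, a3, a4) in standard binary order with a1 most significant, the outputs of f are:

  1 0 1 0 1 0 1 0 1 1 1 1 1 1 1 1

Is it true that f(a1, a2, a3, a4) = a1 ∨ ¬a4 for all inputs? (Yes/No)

Yes

Evaluate a1 ∨ ¬a4 on each row and compare to f:
  a1=0, a2=0, a3=0, a4=0: formula gives 1, f = 1 ✓
  a1=0, a2=0, a3=0, a4=1: formula gives 0, f = 0 ✓
  a1=0, a2=0, a3=1, a4=0: formula gives 1, f = 1 ✓
  a1=0, a2=0, a3=1, a4=1: formula gives 0, f = 0 ✓
  …and likewise for the remaining 12 rows.
No disagreement on any input; they are logically equivalent.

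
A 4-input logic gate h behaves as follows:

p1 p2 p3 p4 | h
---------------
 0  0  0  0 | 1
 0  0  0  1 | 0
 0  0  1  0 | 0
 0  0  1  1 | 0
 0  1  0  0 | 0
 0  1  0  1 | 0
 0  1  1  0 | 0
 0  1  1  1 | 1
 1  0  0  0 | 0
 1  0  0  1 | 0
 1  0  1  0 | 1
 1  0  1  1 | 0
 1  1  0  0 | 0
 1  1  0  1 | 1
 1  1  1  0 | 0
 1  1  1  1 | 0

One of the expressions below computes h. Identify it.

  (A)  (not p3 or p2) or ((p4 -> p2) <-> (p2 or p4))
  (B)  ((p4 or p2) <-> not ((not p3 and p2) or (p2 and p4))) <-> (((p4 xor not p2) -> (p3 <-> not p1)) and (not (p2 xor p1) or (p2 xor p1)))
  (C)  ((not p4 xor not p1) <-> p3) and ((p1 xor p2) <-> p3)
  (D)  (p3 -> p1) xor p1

C

(A): at (0,0,0,1) it gives 1, but h = 0 — eliminated.
(B): at (0,0,0,1) it gives 1, but h = 0 — eliminated.
(D): at (0,0,0,1) it gives 1, but h = 0 — eliminated.
That leaves (C). Evaluating it on every row reproduces the table of h exactly.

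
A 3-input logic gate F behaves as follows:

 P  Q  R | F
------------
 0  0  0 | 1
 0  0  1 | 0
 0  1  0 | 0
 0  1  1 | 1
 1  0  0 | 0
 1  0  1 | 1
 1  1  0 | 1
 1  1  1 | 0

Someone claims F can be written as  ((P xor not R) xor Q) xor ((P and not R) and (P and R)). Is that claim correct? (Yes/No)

Yes

Check the formula against F row by row:
  P=0, Q=0, R=0: formula gives 1, F = 1 ✓
  P=0, Q=0, R=1: formula gives 0, F = 0 ✓
  P=0, Q=1, R=0: formula gives 0, F = 0 ✓
  P=0, Q=1, R=1: formula gives 1, F = 1 ✓
  P=1, Q=0, R=0: formula gives 0, F = 0 ✓
  … (the remaining 3 rows also agree.)
No disagreement on any input; they are logically equivalent.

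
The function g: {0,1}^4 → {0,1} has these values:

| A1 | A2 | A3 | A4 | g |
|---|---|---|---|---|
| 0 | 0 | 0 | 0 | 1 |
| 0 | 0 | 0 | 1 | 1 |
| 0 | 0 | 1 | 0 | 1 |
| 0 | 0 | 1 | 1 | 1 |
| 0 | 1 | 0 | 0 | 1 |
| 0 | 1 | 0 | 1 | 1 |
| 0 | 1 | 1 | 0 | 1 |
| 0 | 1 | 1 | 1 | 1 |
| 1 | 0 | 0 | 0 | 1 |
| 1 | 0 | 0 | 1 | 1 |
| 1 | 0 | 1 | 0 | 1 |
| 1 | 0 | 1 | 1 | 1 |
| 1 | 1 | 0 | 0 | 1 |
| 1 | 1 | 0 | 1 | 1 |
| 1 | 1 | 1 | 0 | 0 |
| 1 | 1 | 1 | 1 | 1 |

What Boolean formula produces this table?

g is 0 on exactly one input, (1,1,1,0), whose minterm is A1·A2·A3·¬A4. So g is the negation of that single conjunction.

g(A1, A2, A3, A4) = not (((A1 and A2) and A3) and not A4)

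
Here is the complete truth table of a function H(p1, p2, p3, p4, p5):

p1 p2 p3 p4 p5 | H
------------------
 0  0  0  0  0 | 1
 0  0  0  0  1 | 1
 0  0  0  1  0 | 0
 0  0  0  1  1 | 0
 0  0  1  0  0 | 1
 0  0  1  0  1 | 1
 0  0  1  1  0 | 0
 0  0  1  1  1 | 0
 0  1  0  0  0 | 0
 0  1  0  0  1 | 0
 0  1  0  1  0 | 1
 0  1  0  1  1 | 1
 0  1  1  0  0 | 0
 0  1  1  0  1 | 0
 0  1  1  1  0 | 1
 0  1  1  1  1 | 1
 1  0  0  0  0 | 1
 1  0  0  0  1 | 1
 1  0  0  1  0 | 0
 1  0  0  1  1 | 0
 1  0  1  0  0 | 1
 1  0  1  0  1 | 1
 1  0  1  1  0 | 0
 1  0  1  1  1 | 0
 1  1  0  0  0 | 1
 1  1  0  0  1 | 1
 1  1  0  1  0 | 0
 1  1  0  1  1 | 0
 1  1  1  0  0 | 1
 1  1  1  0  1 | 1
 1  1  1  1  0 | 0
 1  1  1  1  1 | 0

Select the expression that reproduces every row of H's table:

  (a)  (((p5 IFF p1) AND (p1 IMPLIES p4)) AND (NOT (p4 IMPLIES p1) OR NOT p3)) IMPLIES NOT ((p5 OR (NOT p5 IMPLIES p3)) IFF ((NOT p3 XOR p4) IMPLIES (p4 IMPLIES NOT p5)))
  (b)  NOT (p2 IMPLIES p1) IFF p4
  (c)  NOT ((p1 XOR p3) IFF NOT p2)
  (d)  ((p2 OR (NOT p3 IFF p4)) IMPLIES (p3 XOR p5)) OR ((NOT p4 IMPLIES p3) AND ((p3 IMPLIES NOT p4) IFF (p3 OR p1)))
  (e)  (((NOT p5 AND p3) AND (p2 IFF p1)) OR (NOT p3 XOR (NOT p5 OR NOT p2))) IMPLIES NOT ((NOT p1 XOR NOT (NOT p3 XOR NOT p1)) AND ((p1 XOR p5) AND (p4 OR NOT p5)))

b

(a) disagrees with H on (0,0,0,1,0) (formula → 1, table → 0); rule it out.
(c) disagrees with H on (0,0,0,1,0) (formula → 1, table → 0); rule it out.
(d) disagrees with H on (0,0,0,1,1) (formula → 1, table → 0); rule it out.
(e) disagrees with H on (0,0,0,1,0) (formula → 1, table → 0); rule it out.
That leaves (b). Evaluating it on every row reproduces the table of H exactly.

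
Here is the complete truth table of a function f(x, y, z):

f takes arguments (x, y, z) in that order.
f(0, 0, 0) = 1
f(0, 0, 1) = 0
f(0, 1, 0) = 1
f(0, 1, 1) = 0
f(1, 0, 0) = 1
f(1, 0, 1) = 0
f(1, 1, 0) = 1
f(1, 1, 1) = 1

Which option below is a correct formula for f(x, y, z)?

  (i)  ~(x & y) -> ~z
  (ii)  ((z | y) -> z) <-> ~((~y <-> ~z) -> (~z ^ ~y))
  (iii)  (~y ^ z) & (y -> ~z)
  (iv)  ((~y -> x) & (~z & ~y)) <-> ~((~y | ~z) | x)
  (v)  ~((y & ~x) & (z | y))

(ii): at (0,1,1) it gives 1, but f = 0 — eliminated.
(iii): at (0,1,0) it gives 0, but f = 1 — eliminated.
(iv): at (0,0,1) it gives 1, but f = 0 — eliminated.
(v): at (0,0,1) it gives 1, but f = 0 — eliminated.
(i) is the remaining candidate, and it agrees with f on all 8 inputs.

i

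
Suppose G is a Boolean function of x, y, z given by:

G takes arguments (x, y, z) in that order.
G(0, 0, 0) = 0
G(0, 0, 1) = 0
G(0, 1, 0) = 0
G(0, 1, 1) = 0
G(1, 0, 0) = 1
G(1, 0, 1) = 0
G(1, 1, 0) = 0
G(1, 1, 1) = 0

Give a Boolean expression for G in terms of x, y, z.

G(x, y, z) = (x and not y) and not z

G is 1 on exactly one input, (1,0,0), whose minterm is x·¬y·¬z. So G is just that conjunction.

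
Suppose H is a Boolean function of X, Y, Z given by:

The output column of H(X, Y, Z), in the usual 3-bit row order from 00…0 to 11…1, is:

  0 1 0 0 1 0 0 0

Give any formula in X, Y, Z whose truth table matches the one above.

The 1-rows are (0,0,1), (1,0,0). Each contributes one minterm — ¬X·¬Y·Z; X·¬Y·¬Z — and their disjunction is a sum-of-products form of H.

H(X, Y, Z) = ((not X and not Y) and Z) or ((X and not Y) and not Z)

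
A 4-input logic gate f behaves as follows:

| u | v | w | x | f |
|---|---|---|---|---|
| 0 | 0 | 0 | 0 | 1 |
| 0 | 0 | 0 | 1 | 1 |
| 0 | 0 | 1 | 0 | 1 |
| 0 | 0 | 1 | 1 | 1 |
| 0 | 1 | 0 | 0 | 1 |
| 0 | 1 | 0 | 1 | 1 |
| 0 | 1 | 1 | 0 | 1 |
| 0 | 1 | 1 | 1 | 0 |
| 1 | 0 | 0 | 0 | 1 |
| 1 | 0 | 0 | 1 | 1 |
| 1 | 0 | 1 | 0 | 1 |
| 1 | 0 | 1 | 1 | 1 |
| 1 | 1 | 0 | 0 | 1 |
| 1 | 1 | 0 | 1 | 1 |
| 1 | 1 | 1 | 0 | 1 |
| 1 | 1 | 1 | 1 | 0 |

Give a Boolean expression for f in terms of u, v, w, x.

f(u, v, w, x) = not ((((not u and v) and w) and x) or (((u and v) and w) and x))

f is 0 on only 2 rows — (0,1,1,1), (1,1,1,1). Writing each as a minterm (¬u·v·w·x, u·v·w·x) and OR-ing them characterizes exactly where f=0, so f is the negation of that disjunction.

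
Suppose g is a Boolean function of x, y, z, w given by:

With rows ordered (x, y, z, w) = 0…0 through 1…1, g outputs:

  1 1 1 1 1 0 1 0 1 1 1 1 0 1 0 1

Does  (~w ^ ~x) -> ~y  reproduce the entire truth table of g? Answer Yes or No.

Test each input against both g and the formula:
  x=0, y=0, z=0, w=0: formula gives 1, g = 1 ✓
  x=0, y=0, z=0, w=1: formula gives 1, g = 1 ✓
  x=0, y=0, z=1, w=0: formula gives 1, g = 1 ✓
  x=0, y=0, z=1, w=1: formula gives 1, g = 1 ✓
  … (the remaining 12 rows also agree.)
Every row agrees, so the formula is equivalent.

Yes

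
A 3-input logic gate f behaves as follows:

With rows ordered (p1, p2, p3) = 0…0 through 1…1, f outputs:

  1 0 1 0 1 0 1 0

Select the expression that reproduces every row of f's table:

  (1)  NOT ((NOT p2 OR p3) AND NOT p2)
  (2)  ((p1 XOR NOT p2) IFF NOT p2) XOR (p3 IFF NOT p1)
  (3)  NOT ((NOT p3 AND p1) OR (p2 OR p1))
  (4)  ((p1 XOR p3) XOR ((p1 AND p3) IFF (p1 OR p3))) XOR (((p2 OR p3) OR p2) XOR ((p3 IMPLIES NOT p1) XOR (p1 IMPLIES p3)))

2

(1): at (0,0,0) it gives 0, but f = 1 — eliminated.
(3): at (0,0,1) it gives 1, but f = 0 — eliminated.
(4): at (0,1,0) it gives 0, but f = 1 — eliminated.
Only (2) survives; checking it on all 8 rows confirms it matches f.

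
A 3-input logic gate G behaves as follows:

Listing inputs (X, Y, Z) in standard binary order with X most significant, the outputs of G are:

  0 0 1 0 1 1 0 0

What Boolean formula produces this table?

G(X, Y, Z) = (((NOT X AND Y) AND NOT Z) OR ((X AND NOT Y) AND NOT Z)) OR ((X AND NOT Y) AND Z)

Collect the rows where G=1 — (0,1,0), (1,0,0), (1,0,1) — and write one minterm per row: ¬X·Y·¬Z, X·¬Y·¬Z, X·¬Y·Z. Their union (logical OR) reproduces the table exactly.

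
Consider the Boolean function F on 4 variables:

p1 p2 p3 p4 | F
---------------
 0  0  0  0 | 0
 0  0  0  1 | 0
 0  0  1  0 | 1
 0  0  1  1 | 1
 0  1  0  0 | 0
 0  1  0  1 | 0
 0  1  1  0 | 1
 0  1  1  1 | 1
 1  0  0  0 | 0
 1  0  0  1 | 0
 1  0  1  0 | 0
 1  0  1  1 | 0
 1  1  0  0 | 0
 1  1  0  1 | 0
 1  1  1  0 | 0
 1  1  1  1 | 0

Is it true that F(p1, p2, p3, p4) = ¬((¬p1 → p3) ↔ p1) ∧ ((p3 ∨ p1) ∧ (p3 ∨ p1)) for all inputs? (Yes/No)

Yes

Test each input against both F and the formula:
  p1=0, p2=0, p3=0, p4=0: formula gives 0, F = 0 ✓
  p1=0, p2=0, p3=0, p4=1: formula gives 0, F = 0 ✓
  p1=0, p2=0, p3=1, p4=0: formula gives 1, F = 1 ✓
  p1=0, p2=0, p3=1, p4=1: formula gives 1, F = 1 ✓
  … (the remaining 12 rows also agree.)
All 16 rows match — the expression computes F exactly.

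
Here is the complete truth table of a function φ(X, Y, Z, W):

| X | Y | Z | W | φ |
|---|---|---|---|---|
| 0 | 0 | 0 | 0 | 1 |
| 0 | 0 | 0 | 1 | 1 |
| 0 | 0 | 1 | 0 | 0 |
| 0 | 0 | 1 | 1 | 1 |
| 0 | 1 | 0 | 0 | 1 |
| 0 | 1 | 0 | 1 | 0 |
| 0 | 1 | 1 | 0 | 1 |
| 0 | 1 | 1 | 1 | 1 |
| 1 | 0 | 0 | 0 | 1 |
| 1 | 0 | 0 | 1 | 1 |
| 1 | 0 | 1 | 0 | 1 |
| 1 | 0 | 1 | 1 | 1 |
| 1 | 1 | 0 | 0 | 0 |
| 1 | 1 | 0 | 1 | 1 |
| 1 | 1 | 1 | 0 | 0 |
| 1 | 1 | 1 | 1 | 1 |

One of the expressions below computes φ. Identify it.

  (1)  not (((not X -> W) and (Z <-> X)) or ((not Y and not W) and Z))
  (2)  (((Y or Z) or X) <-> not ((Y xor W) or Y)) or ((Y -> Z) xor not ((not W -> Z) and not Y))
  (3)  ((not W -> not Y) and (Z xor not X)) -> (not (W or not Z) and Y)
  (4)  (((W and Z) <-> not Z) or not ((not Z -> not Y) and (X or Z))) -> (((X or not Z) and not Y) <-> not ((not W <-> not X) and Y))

4

(1) fails at (0,0,0,1): the formula yields 0, φ is 1.
(2) fails at (0,0,0,0): the formula yields 0, φ is 1.
(3) fails at (0,0,0,0): the formula yields 0, φ is 1.
Only (4) survives; checking it on all 16 rows confirms it matches φ.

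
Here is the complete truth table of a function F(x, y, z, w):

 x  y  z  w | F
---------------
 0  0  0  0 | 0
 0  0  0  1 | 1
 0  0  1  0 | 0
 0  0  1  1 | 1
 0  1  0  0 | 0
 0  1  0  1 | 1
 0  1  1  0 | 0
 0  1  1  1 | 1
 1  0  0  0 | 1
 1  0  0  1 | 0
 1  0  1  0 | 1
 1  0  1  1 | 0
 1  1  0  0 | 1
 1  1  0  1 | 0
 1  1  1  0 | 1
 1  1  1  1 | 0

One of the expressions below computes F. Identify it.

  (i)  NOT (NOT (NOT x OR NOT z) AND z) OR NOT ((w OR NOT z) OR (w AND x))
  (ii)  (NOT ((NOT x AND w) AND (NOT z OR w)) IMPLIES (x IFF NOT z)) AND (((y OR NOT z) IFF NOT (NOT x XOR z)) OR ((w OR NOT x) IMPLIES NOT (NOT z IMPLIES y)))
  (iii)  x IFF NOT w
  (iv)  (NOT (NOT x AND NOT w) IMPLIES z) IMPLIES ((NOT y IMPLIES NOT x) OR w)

(i): at (0,0,0,0) it gives 1, but F = 0 — eliminated.
(ii): at (0,0,1,1) it gives 0, but F = 1 — eliminated.
(iv): at (0,0,0,0) it gives 1, but F = 0 — eliminated.
Only (iii) survives; checking it on all 16 rows confirms it matches F.

iii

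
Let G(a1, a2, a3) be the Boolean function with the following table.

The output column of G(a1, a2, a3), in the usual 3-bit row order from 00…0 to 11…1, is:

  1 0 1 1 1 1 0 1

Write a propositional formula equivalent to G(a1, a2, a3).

The 0-rows are (0,0,1), (1,1,0). Take each as a conjunction (¬a1·¬a2·a3, a1·a2·¬a3), form their disjunction, and complement — that gives a formula that is 1 everywhere G is.

G(a1, a2, a3) = ~(((~a1 & ~a2) & a3) | ((a1 & a2) & ~a3))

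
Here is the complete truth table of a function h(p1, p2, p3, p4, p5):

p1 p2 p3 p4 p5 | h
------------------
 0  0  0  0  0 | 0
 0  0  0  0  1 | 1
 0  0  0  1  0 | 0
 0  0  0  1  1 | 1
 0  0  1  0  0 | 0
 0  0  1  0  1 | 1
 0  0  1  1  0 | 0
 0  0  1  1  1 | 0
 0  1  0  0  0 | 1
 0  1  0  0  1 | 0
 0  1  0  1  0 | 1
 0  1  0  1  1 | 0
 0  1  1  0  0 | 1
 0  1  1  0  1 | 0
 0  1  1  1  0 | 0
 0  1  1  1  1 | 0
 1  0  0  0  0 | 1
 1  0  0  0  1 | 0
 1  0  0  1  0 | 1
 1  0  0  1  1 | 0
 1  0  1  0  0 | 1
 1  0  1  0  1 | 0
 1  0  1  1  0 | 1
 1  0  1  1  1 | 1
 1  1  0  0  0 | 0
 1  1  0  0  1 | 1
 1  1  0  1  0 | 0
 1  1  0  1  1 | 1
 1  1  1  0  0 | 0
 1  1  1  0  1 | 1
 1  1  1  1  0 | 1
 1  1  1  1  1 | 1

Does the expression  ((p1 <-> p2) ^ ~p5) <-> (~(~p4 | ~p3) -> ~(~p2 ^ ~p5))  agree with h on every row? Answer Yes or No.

Yes

Test each input against both h and the formula:
  p1=0, p2=0, p3=0, p4=0, p5=0: formula gives 0, h = 0 ✓
  p1=0, p2=0, p3=0, p4=0, p5=1: formula gives 1, h = 1 ✓
  p1=0, p2=0, p3=0, p4=1, p5=0: formula gives 0, h = 0 ✓
  p1=0, p2=0, p3=0, p4=1, p5=1: formula gives 1, h = 1 ✓
  … (the remaining 28 rows also agree.)
All 32 rows match — the expression computes h exactly.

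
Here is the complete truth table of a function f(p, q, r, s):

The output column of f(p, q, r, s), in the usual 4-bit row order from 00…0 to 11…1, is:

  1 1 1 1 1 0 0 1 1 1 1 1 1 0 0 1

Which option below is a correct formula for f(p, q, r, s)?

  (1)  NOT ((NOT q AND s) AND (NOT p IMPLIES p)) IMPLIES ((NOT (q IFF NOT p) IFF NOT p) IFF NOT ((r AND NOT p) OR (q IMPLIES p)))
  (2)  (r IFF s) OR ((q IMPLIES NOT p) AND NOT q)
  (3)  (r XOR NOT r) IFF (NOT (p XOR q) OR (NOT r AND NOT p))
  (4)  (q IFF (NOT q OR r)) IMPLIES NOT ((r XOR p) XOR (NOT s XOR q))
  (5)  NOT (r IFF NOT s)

(1) fails at (0,0,0,0): the formula yields 0, f is 1.
(3) fails at (0,1,0,1): the formula yields 1, f is 0.
(4) fails at (0,1,0,1): the formula yields 1, f is 0.
(5) fails at (0,0,0,1): the formula yields 0, f is 1.
Only (2) survives; checking it on all 16 rows confirms it matches f.

2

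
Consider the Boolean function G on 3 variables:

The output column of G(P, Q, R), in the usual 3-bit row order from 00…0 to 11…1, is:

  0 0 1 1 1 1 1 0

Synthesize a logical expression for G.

There are just 3 zero rows: (0,0,0), (0,0,1), (1,1,1). Their minterms are ¬P·¬Q·¬R, ¬P·¬Q·R, P·Q·R; the OR of those covers precisely the 0-outputs, and negating it yields G.

G(P, Q, R) = ~((((~P & ~Q) & ~R) | ((~P & ~Q) & R)) | ((P & Q) & R))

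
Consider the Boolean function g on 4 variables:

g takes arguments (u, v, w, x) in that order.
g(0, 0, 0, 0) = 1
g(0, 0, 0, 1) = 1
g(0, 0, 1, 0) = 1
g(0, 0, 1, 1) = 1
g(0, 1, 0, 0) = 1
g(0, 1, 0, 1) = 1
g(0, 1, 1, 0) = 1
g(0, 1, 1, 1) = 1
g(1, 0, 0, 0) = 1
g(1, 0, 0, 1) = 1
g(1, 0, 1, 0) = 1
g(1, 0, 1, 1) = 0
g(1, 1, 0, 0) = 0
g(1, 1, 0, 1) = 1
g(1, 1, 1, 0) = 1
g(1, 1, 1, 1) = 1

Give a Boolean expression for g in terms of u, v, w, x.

g is 0 on only 2 rows — (1,0,1,1), (1,1,0,0). Writing each as a minterm (u·¬v·w·x, u·v·¬w·¬x) and OR-ing them characterizes exactly where g=0, so g is the negation of that disjunction.

g(u, v, w, x) = not ((((u and not v) and w) and x) or (((u and v) and not w) and not x))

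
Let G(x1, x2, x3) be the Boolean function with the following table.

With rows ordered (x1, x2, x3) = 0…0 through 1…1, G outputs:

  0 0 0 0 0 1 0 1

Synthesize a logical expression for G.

G(x1, x2, x3) = ((x1 ∧ ¬x2) ∧ x3) ∨ ((x1 ∧ x2) ∧ x3)

The 1-rows are (1,0,1), (1,1,1). Each contributes one minterm — x1·¬x2·x3; x1·x2·x3 — and their disjunction is a sum-of-products form of G.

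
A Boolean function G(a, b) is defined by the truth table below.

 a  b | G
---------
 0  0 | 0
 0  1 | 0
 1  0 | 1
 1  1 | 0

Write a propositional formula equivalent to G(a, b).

1 only at (1,0): a AND NOT b.

G(a, b) = a AND NOT b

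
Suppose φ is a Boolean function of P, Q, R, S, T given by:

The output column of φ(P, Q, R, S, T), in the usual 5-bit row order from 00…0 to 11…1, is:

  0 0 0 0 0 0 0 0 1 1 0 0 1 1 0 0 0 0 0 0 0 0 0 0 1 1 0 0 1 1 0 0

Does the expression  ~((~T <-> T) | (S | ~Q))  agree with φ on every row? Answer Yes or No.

Check the formula against φ row by row:
  P=0, Q=0, R=0, S=0, T=0: formula gives 0, φ = 0 ✓
  P=0, Q=0, R=0, S=0, T=1: formula gives 0, φ = 0 ✓
  P=0, Q=0, R=0, S=1, T=0: formula gives 0, φ = 0 ✓
  P=0, Q=0, R=0, S=1, T=1: formula gives 0, φ = 0 ✓
  …and likewise for the remaining 28 rows.
Every row agrees, so the formula is equivalent.

Yes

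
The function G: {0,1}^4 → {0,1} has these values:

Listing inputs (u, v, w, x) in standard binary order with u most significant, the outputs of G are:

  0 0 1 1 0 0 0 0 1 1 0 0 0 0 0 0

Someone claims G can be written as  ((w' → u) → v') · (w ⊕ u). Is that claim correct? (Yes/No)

Test each input against both G and the formula:
  u=0, v=0, w=0, x=0: formula gives 0, G = 0 ✓
  u=0, v=0, w=0, x=1: formula gives 0, G = 0 ✓
  u=0, v=0, w=1, x=0: formula gives 1, G = 1 ✓
  u=0, v=0, w=1, x=1: formula gives 1, G = 1 ✓
  …and likewise for the remaining 12 rows.
Every row agrees, so the formula is equivalent.

Yes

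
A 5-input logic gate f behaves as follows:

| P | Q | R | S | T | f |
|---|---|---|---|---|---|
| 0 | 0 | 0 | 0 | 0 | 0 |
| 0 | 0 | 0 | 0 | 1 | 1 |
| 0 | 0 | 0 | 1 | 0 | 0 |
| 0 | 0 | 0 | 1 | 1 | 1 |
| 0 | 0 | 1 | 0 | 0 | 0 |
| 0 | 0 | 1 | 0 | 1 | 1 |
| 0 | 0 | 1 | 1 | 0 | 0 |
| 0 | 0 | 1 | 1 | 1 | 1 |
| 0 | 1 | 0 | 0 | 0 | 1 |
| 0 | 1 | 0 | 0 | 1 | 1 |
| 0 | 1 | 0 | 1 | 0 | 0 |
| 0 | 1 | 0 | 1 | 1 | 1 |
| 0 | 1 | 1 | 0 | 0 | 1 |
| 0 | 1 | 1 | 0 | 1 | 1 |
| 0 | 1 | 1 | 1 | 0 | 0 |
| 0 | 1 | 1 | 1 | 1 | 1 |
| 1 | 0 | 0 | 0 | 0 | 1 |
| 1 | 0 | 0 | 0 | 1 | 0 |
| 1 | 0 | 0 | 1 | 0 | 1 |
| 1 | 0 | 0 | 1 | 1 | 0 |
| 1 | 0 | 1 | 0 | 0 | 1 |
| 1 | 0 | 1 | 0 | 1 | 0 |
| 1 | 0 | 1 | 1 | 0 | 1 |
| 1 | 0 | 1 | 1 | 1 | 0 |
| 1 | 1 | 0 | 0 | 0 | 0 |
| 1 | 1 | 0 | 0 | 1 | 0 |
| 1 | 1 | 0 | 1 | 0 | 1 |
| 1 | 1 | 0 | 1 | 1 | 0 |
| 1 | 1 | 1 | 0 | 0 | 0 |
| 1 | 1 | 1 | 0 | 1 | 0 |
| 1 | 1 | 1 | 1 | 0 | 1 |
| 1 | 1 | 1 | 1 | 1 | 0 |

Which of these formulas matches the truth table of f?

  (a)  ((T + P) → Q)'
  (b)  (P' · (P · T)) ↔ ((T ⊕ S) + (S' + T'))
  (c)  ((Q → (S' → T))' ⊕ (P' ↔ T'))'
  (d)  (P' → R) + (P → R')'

(a) disagrees with f on (0,1,0,0,0) (formula → 0, table → 1); rule it out.
(b) disagrees with f on (0,0,0,0,1) (formula → 0, table → 1); rule it out.
(d) disagrees with f on (0,0,0,0,1) (formula → 0, table → 1); rule it out.
Only (c) survives; checking it on all 32 rows confirms it matches f.

c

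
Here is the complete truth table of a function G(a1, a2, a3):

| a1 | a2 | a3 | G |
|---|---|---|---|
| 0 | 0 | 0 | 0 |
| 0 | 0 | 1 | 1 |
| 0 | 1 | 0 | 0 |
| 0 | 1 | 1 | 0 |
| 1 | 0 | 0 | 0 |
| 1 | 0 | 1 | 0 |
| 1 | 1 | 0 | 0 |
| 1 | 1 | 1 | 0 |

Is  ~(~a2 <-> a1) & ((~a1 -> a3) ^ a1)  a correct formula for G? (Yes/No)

Yes

Evaluate ~(~a2 <-> a1) & ((~a1 -> a3) ^ a1) on each row and compare to G:
  a1=0, a2=0, a3=0: formula gives 0, G = 0 ✓
  a1=0, a2=0, a3=1: formula gives 1, G = 1 ✓
  a1=0, a2=1, a3=0: formula gives 0, G = 0 ✓
  a1=0, a2=1, a3=1: formula gives 0, G = 0 ✓
  a1=1, a2=0, a3=0: formula gives 0, G = 0 ✓
  …and likewise for the remaining 3 rows.
All 8 rows match — the expression computes G exactly.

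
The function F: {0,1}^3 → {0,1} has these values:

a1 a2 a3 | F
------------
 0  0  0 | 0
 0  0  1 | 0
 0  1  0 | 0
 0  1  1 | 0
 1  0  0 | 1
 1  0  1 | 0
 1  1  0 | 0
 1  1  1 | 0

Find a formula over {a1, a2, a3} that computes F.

F(a1, a2, a3) = (a1 & ~a2) & ~a3

F is 1 on exactly one input, (1,0,0), whose minterm is a1·¬a2·¬a3. So F is just that conjunction.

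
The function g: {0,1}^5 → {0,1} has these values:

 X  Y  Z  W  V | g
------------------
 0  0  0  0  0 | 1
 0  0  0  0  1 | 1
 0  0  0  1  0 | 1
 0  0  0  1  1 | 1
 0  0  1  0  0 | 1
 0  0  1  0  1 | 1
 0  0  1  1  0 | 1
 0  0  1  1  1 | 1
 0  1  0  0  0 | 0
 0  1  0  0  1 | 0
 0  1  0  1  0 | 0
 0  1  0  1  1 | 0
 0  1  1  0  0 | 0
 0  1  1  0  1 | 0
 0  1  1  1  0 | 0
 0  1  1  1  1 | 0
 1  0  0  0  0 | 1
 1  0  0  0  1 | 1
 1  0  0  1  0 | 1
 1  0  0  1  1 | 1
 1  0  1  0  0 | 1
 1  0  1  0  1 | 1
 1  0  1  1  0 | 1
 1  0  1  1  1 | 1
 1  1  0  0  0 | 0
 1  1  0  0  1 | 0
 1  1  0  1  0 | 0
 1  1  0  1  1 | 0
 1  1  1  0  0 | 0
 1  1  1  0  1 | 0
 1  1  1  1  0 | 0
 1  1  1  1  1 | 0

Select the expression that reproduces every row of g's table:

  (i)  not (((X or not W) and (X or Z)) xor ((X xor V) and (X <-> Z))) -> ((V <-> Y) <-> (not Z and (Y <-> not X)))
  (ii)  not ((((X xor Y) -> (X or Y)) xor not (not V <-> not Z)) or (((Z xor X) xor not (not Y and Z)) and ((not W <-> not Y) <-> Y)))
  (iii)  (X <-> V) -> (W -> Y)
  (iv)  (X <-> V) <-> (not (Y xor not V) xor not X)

(i) disagrees with g on (0,0,0,0,0) (formula → 0, table → 1); rule it out.
(ii) disagrees with g on (0,0,0,0,0) (formula → 0, table → 1); rule it out.
(iii) disagrees with g on (0,0,0,1,0) (formula → 0, table → 1); rule it out.
(iv) is the remaining candidate, and it agrees with g on all 32 inputs.

iv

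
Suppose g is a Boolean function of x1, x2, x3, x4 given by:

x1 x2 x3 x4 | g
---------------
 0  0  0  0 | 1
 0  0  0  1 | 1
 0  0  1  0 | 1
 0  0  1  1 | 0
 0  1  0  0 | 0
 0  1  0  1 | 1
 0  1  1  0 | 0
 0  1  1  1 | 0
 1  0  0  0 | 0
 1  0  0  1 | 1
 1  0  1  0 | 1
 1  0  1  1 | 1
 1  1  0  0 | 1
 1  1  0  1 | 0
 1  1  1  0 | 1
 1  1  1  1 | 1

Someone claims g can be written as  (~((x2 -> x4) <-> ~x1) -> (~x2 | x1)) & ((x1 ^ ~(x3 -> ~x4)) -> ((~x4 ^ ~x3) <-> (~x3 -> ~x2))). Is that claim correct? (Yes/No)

Yes

Evaluate (~((x2 -> x4) <-> ~x1) -> (~x2 | x1)) & ((x1 ^ ~(x3 -> ~x4)) -> ((~x4 ^ ~x3) <-> (~x3 -> ~x2))) on each row and compare to g:
  x1=0, x2=0, x3=0, x4=0: formula gives 1, g = 1 ✓
  x1=0, x2=0, x3=0, x4=1: formula gives 1, g = 1 ✓
  x1=0, x2=0, x3=1, x4=0: formula gives 1, g = 1 ✓
  x1=0, x2=0, x3=1, x4=1: formula gives 0, g = 0 ✓
  …and likewise for the remaining 12 rows.
Every row agrees, so the formula is equivalent.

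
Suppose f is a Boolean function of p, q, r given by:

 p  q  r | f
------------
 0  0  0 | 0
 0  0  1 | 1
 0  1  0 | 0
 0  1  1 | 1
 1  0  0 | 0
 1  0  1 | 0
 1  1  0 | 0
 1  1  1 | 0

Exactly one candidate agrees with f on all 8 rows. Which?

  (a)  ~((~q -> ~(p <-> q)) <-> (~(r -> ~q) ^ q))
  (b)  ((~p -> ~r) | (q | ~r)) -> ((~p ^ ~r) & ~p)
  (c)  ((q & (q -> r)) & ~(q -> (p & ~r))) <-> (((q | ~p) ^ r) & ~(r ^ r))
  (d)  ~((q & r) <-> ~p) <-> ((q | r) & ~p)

(a) fails at (0,0,1): the formula yields 0, f is 1.
(c) fails at (0,1,1): the formula yields 0, f is 1.
(d) fails at (0,1,0): the formula yields 1, f is 0.
(b) is the remaining candidate, and it agrees with f on all 8 inputs.

b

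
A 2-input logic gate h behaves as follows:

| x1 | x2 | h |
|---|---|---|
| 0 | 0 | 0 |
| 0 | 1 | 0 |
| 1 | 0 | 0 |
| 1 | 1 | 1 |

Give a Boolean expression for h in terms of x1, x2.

h(x1, x2) = x1 and x2

The output is 1 only when every input is 1 — the AND of all inputs.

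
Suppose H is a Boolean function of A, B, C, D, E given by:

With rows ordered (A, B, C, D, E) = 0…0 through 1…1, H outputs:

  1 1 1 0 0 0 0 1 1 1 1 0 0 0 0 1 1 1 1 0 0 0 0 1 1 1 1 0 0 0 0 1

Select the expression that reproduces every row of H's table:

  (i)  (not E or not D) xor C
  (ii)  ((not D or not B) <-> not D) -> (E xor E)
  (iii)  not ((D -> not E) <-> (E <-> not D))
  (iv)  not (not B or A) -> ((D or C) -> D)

i

(ii) fails at (0,0,0,0,0): the formula yields 0, H is 1.
(iii) fails at (0,0,0,0,1): the formula yields 0, H is 1.
(iv) fails at (0,0,0,1,1): the formula yields 1, H is 0.
That leaves (i). Evaluating it on every row reproduces the table of H exactly.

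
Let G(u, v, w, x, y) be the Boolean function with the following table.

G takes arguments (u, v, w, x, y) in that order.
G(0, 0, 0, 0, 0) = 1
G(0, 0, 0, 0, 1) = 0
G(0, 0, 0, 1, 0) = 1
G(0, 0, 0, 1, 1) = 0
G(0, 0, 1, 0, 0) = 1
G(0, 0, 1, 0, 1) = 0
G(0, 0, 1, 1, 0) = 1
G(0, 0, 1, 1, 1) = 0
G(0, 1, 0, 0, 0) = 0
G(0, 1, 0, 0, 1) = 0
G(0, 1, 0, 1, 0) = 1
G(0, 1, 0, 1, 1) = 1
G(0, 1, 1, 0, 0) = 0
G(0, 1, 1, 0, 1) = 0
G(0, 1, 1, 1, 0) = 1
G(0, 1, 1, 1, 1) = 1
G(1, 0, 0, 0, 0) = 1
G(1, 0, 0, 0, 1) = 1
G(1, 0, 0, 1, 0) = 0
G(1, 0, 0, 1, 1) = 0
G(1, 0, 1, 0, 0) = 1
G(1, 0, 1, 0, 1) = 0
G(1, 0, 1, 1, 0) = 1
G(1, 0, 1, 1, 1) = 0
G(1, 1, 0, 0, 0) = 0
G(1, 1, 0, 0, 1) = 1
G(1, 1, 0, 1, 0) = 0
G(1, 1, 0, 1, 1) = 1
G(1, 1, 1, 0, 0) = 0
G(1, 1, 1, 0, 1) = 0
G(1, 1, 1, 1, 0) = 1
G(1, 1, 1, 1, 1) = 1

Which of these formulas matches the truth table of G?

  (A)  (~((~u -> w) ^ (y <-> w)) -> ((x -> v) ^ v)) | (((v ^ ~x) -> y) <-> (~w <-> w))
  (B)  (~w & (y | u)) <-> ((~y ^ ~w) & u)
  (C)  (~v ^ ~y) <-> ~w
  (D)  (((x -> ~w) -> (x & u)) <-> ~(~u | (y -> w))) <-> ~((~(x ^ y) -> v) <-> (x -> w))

D

(A) disagrees with G on (0,0,0,0,1) (formula → 1, table → 0); rule it out.
(B) disagrees with G on (0,0,1,0,1) (formula → 1, table → 0); rule it out.
(C) disagrees with G on (0,0,0,0,0) (formula → 0, table → 1); rule it out.
(D) is the remaining candidate, and it agrees with G on all 32 inputs.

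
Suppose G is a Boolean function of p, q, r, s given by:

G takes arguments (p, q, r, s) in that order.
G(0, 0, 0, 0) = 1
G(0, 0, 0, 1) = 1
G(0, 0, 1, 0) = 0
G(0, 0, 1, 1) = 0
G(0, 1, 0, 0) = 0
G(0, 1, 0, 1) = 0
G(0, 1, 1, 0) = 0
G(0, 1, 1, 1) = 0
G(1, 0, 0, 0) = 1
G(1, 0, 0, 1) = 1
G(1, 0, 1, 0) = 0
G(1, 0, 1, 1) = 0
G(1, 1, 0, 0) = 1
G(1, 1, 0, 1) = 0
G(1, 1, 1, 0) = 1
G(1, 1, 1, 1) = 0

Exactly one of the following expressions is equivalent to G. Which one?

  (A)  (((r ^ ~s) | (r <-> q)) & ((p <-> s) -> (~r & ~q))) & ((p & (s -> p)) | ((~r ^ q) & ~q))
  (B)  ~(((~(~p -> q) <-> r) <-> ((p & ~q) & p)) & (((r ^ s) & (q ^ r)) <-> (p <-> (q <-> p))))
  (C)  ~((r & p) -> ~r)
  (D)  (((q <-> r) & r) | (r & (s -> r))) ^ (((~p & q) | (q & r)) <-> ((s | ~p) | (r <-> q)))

(B) disagrees with G on (0,0,0,0) (formula → 0, table → 1); rule it out.
(C) disagrees with G on (0,0,0,0) (formula → 0, table → 1); rule it out.
(D) disagrees with G on (0,0,0,0) (formula → 0, table → 1); rule it out.
Only (A) survives; checking it on all 16 rows confirms it matches G.

A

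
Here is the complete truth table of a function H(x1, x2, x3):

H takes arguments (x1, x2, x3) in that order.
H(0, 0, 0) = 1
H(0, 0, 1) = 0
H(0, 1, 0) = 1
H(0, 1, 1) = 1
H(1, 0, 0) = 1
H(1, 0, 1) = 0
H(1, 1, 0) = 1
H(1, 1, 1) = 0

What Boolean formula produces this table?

The 0-rows are (0,0,1), (1,0,1), (1,1,1). Take each as a conjunction (¬x1·¬x2·x3, x1·¬x2·x3, x1·x2·x3), form their disjunction, and complement — that gives a formula that is 1 everywhere H is.

H(x1, x2, x3) = ¬((((¬x1 ∧ ¬x2) ∧ x3) ∨ ((x1 ∧ ¬x2) ∧ x3)) ∨ ((x1 ∧ x2) ∧ x3))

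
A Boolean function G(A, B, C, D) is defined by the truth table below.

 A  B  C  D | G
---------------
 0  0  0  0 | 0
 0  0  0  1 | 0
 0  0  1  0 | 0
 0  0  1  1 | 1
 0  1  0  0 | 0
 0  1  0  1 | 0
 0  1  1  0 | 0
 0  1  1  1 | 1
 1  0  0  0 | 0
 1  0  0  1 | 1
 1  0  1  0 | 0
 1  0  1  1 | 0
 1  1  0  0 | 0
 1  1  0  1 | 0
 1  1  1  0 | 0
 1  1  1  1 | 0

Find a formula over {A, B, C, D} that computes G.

G(A, B, C, D) = ((((not A and not B) and C) and D) or (((not A and B) and C) and D)) or (((A and not B) and not C) and D)

Collect the rows where G=1 — (0,0,1,1), (0,1,1,1), (1,0,0,1) — and write one minterm per row: ¬A·¬B·C·D, ¬A·B·C·D, A·¬B·¬C·D. Their union (logical OR) reproduces the table exactly.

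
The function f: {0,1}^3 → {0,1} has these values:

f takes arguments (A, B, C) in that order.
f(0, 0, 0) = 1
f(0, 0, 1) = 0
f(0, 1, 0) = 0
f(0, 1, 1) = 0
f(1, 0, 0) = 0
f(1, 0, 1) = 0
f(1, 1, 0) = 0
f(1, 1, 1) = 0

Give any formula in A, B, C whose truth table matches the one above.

Only row (0,0,0) gives 1. That row's minterm ¬A·¬B·¬C is f directly.

f(A, B, C) = (A' · B') · C'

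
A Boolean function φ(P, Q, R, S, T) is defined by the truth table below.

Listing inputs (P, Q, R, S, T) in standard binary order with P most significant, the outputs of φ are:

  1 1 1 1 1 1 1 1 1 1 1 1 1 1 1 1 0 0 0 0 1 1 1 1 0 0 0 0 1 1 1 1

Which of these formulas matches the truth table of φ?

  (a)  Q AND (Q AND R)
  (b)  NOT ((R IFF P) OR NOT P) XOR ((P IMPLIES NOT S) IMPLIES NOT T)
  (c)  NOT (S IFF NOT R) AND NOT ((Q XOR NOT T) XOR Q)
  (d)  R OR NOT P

(a) fails at (0,0,0,0,0): the formula yields 0, φ is 1.
(b) fails at (0,0,0,0,1): the formula yields 0, φ is 1.
(c) fails at (0,0,0,0,0): the formula yields 0, φ is 1.
(d) is the remaining candidate, and it agrees with φ on all 32 inputs.

d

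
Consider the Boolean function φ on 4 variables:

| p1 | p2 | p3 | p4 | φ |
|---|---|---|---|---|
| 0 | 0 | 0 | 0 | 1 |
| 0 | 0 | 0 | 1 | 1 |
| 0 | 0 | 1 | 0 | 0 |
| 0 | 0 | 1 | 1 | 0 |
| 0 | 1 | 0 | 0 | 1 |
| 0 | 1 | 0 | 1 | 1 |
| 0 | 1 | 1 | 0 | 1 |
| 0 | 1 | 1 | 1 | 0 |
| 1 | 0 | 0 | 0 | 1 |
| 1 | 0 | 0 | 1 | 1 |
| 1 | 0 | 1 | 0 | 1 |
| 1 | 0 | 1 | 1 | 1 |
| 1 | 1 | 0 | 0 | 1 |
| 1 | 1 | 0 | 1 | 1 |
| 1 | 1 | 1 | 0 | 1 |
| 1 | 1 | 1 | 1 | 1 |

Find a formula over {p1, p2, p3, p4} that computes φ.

φ(p1, p2, p3, p4) = not (((((not p1 and not p2) and p3) and not p4) or (((not p1 and not p2) and p3) and p4)) or (((not p1 and p2) and p3) and p4))

φ is 0 on only 3 rows — (0,0,1,0), (0,0,1,1), (0,1,1,1). Writing each as a minterm (¬p1·¬p2·p3·¬p4, ¬p1·¬p2·p3·p4, ¬p1·p2·p3·p4) and OR-ing them characterizes exactly where φ=0, so φ is the negation of that disjunction.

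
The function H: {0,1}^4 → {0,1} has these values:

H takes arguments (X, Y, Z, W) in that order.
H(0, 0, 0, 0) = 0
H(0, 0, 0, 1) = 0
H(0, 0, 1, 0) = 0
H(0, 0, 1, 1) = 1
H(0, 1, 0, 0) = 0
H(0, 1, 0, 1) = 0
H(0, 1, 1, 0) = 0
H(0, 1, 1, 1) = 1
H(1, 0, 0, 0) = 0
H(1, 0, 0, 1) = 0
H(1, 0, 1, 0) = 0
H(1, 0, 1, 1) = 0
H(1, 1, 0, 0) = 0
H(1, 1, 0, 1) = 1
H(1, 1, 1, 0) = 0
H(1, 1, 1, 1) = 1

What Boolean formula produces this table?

H(X, Y, Z, W) = (((((NOT X AND NOT Y) AND Z) AND W) OR (((NOT X AND Y) AND Z) AND W)) OR (((X AND Y) AND NOT Z) AND W)) OR (((X AND Y) AND Z) AND W)

H=1 on 4 inputs: (0,0,1,1), (0,1,1,1), (1,1,0,1), (1,1,1,1). Reading each as a conjunction of literals (¬X·¬Y·Z·W, ¬X·Y·Z·W, X·Y·¬Z·W, X·Y·Z·W) and taking the OR gives the canonical DNF.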